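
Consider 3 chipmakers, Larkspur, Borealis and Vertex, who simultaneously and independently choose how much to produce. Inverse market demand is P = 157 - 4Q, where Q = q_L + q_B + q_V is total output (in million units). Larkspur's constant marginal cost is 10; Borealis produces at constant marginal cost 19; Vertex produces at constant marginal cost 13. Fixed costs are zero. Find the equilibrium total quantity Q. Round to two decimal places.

26.81

Larkspur's profit: π_L = (157 - 4Q)q_L - (10q_L). Setting ∂π_L/∂q_L = 0: 147 - 8q_L - 4(q_B + q_V) = 0.
Borealis's profit: π_B = (157 - 4Q)q_B - (19q_B). Setting ∂π_B/∂q_B = 0: 138 - 8q_B - 4(q_L + q_V) = 0.
Vertex's first-order condition: 144 - 8q_V - 4(q_L + q_B) = 0.
Adding the 3 conditions: 429 − 8Q − 8Q = 0, i.e. Q = 429/16.
Back-substituting: q_L = (147 − 429/4)/4 = 159/16, q_B = (138 − 429/4)/4 = 123/16, q_V = (144 − 429/4)/4 = 147/16.
Total output Q = 159/16 + 123/16 + 147/16 = 429/16.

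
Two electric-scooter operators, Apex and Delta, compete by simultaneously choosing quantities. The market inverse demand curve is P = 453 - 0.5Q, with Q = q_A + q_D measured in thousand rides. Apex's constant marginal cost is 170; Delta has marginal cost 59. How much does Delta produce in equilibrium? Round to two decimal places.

336.67

Apex's profit: π_A = (453 - 0.5Q)q_A - (170q_A). Setting ∂π_A/∂q_A = 0: 283 - q_A - (1/2)(q_D) = 0.
Delta's first-order condition: 394 - q_D - (1/2)(q_A) = 0.
So q_A = (283 - (1/2)q_D) and q_D = (394 - (1/2)q_A).
Substituting one into the other gives q_A = 344/3 and q_D = 1010/3.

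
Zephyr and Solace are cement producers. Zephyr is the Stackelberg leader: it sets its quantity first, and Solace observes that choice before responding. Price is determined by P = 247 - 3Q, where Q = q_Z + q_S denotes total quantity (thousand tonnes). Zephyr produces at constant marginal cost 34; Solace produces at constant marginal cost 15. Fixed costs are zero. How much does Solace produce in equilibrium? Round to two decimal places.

22.50

The follower Solace best-responds to any q_Z: π_S = (247 - 3Q)q_S - 15q_S.
Follower FOC: 232 - 3q_Z - 6q_S = 0, so q_S(q_Z) = (232 - 3q_Z)/6.
Zephyr substitutes q_S(q_Z) into its own profit: π_Z = q_Z(247 - 3q_Z - (232 - 3q_Z)/2) - 34q_Z = (131 - (3/2)q_Z)q_Z - 34q_Z.
The leader's first-order condition 97 - 3q_Z = 0 yields q_Z = 97/3.
Then q_S = (232 - 3·(97/3))/6 = 45/2.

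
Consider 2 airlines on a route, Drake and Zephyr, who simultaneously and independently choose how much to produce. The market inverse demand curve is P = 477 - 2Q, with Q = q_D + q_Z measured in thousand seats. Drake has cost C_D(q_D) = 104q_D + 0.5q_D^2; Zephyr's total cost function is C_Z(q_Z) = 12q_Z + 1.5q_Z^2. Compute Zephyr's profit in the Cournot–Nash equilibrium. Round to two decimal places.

9080.48

Drake's profit: π_D = (477 - 2Q)q_D - (104q_D + (1/2)q_D²). Setting ∂π_D/∂q_D = 0: 373 - 5q_D - 2(q_Z) = 0.
Zephyr's profit: π_Z = (477 - 2Q)q_Z - (12q_Z + (3/2)q_Z²). Setting ∂π_Z/∂q_Z = 0: 465 - 7q_Z - 2(q_D) = 0.
Rearranging gives the reaction functions q_D = (373 - 2q_Z)/5 and q_Z = (465 - 2q_D)/7.
Solving the pair: q_D = 1681/31, q_Z = 1579/31.
Price P = 477 - 2·105.1613 = 266.6774.
Zephyr's profit: 266.6774·(1579/31) - 12·(1579/31) - (3/2)(1579/31)² = 9080.4823.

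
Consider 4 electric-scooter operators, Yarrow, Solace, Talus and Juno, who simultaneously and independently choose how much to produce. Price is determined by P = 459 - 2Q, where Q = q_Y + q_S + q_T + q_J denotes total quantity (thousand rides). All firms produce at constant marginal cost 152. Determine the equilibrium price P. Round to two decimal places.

213.40

Each firm earns π_i = (459 - 2Q)q_i - 152q_i.
First-order condition (treating rivals' output as given): 307 - 4q_i - 2·Σ_{j≠i} q_j = 0.
By symmetry each firm produces the same amount; substituting Σ_{j≠i} q_j = 3q_i yields q_i = 307/10.
Total output Q = 614/5, so price P = 459 - 2·(614/5) = 1067/5.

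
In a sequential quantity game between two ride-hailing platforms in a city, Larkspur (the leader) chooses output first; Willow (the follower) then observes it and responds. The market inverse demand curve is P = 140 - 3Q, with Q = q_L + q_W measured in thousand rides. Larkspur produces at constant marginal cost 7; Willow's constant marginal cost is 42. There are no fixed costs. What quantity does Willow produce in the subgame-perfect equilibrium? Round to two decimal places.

2.33

Solve by backward induction. Given q_L, the follower Willow maximises π_W = (140 - 3q_L - 3q_W)q_W - 42q_W.
Follower FOC: 98 - 3q_L - 6q_W = 0, so q_W(q_L) = (98 - 3q_L)/6.
Larkspur substitutes q_W(q_L) into its own profit: π_L = q_L(140 - 3q_L - (98 - 3q_L)/2) - 7q_L = (91 - (3/2)q_L)q_L - 7q_L.
The leader's first-order condition 84 - 3q_L = 0 yields q_L = 28.
Then q_W = (98 - 3·28)/6 = 7/3.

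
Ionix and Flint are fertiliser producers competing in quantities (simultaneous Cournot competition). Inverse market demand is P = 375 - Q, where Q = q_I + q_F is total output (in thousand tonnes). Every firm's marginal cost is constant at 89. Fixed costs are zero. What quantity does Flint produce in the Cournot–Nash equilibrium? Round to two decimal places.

95.33

Each firm earns π_i = (375 - Q)q_i - 89q_i.
Setting ∂π_i/∂q_i = 0 with rivals' quantities fixed: 286 - 2q_i - q_j = 0.
With identical firms every q_j equals q_i, so q_j = q_i and 286 = 3q_i, giving q_i = 286/3.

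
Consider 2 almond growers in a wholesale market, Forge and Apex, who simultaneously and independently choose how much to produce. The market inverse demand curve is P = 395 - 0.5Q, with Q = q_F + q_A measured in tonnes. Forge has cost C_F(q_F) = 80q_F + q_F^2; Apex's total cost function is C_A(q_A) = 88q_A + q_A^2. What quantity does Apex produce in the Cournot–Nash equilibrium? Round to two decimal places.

Forge's profit: π_F = (395 - 0.5Q)q_F - (80q_F + q_F²). Setting ∂π_F/∂q_F = 0: 315 - 3q_F - (1/2)(q_A) = 0.
Apex's first-order condition: 307 - 3q_A - (1/2)(q_F) = 0.
Best responses: q_F = (315 - (1/2)q_A)/3, q_A = (307 - (1/2)q_F)/3.
Substituting one into the other gives q_F = 90.4571 and q_A = 87.2571.

87.26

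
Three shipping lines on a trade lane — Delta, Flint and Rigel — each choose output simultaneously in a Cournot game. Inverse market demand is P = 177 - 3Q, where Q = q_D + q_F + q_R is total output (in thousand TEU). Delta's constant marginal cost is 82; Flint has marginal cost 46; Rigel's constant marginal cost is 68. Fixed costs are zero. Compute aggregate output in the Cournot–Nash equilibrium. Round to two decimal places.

27.92

Delta's profit: π_D = (177 - 3Q)q_D - (82q_D). Setting ∂π_D/∂q_D = 0: 95 - 6q_D - 3(q_F + q_R) = 0.
Flint's first-order condition: 131 - 6q_F - 3(q_D + q_R) = 0.
Rigel's profit: π_R = (177 - 3Q)q_R - (68q_R). Setting ∂π_R/∂q_R = 0: 109 - 6q_R - 3(q_D + q_F) = 0.
Adding the 3 first-order conditions: 335 − 12Q = 0, so Q = 335/12.
Back-substituting: q_D = (95 − 335/4)/3 = 15/4, q_F = (131 − 335/4)/3 = 63/4, q_R = (109 − 335/4)/3 = 101/12.
Total output Q = 15/4 + 63/4 + 101/12 = 335/12.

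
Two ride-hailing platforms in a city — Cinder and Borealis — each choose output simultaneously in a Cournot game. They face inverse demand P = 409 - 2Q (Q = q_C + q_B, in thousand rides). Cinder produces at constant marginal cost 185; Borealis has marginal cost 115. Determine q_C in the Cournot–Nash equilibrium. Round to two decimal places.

25.67

Cinder's profit: π_C = (409 - 2Q)q_C - (185q_C). Setting ∂π_C/∂q_C = 0: 224 - 4q_C - 2(q_B) = 0.
Borealis's profit: π_B = (409 - 2Q)q_B - (115q_B). Setting ∂π_B/∂q_B = 0: 294 - 4q_B - 2(q_C) = 0.
Best responses: q_C = (224 - 2q_B)/4, q_B = (294 - 2q_C)/4.
Solving the pair: q_C = 77/3, q_B = 182/3.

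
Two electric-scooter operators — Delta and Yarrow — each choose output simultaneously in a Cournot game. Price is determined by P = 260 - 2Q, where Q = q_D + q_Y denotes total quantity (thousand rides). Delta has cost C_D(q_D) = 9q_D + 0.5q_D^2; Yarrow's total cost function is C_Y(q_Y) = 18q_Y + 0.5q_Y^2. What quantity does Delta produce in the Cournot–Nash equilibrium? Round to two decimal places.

36.71

Delta's profit: π_D = (260 - 2Q)q_D - (9q_D + (1/2)q_D²). Setting ∂π_D/∂q_D = 0: 251 - 5q_D - 2(q_Y) = 0.
Yarrow's first-order condition: 242 - 5q_Y - 2(q_D) = 0.
Rearranging gives the reaction functions q_D = (251 - 2q_Y)/5 and q_Y = (242 - 2q_D)/5.
Solving the pair: q_D = 257/7, q_Y = 236/7.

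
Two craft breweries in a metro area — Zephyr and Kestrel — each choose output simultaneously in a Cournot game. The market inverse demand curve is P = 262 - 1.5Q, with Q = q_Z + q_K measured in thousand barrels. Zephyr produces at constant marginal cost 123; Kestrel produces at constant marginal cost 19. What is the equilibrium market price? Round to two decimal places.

134.67

Zephyr's profit: π_Z = (262 - 1.5Q)q_Z - (123q_Z). Setting ∂π_Z/∂q_Z = 0: 139 - 3q_Z - (3/2)(q_K) = 0.
Kestrel's profit: π_K = (262 - 1.5Q)q_K - (19q_K). Setting ∂π_K/∂q_K = 0: 243 - 3q_K - (3/2)(q_Z) = 0.
Best responses: q_Z = (139 - (3/2)q_K)/3, q_K = (243 - (3/2)q_Z)/3.
Solving the pair: q_Z = 70/9, q_K = 694/9.
Total output Q = 764/9, so price P = 262 - (3/2)·(764/9) = 404/3.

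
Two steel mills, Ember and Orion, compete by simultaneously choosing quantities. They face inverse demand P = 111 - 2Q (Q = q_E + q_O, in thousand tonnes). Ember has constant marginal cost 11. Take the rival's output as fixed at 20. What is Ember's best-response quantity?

With the rival's output fixed at 20, Ember's profit is π_E = (111 - 2·20 - 2q_E)q_E - (11q_E) = (71 - 2q_E)q_E - (11q_E).
∂π_E/∂q_E = 60 - 4q_E = 0, so q_E = 15.

15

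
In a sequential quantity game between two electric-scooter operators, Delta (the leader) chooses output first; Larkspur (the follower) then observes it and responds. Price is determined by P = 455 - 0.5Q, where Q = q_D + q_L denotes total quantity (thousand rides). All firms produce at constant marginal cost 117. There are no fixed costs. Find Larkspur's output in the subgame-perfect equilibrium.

169

Solve by backward induction. Given q_D, the follower Larkspur maximises π_L = (455 - (1/2)q_D - (1/2)q_L)q_L - 117q_L.
Setting the follower's marginal profit to zero, 338 - (1/2)q_D - q_L = 0, i.e. q_L = (338 - (1/2)q_D).
Delta substitutes q_L(q_D) into its own profit: π_D = q_D(455 - (1/2)q_D - (338 - (1/2)q_D)/2) - 117q_D = (286 - (1/4)q_D)q_D - 117q_D.
The leader's first-order condition 169 - (1/2)q_D = 0 yields q_D = 338.
Then q_L = (338 - (1/2)·338) = 169.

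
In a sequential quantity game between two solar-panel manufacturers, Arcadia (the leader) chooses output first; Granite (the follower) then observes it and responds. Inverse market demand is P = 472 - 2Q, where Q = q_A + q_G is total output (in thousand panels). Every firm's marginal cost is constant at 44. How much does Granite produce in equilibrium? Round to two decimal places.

53.50

Solve by backward induction. Given q_A, the follower Granite maximises π_G = (472 - 2q_A - 2q_G)q_G - 44q_G.
∂π_G/∂q_G = 428 - 2q_A - 4q_G = 0 gives the reaction function q_G = (428 - 2q_A)/4.
The leader anticipates this reaction. Substituting into P = 472 - 2Q gives P = 258 - q_A, so π_A = (258 - q_A)q_A - 44q_A.
The leader's first-order condition 214 - 2q_A = 0 yields q_A = 107.
Then q_G = (428 - 2·107)/4 = 107/2.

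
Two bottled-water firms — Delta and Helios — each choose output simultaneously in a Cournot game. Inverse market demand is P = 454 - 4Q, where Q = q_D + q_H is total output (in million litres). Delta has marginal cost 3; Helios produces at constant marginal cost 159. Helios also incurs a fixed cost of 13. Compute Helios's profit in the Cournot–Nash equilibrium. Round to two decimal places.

Delta's profit: π_D = (454 - 4Q)q_D - (3q_D). Setting ∂π_D/∂q_D = 0: 451 - 8q_D - 4(q_H) = 0.
Helios's first-order condition: 295 - 8q_H - 4(q_D) = 0.
Rearranging gives the reaction functions q_D = (451 - 4q_H)/8 and q_H = (295 - 4q_D)/8.
Substituting one into the other gives q_D = 607/12 and q_H = 139/12.
Price P = 454 - 4·(373/6) = 616/3.
Helios's profit: (616/3 - 159)·(139/12) - 13 = 523.6944.

523.69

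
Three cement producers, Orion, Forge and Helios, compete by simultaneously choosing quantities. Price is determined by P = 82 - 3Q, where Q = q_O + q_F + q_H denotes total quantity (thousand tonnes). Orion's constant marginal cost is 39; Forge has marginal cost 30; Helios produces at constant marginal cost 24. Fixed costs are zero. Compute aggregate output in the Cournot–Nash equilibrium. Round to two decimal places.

12.75

Orion's profit: π_O = (82 - 3Q)q_O - (39q_O). Setting ∂π_O/∂q_O = 0: 43 - 6q_O - 3(q_F + q_H) = 0.
Forge's profit: π_F = (82 - 3Q)q_F - (30q_F). Setting ∂π_F/∂q_F = 0: 52 - 6q_F - 3(q_O + q_H) = 0.
Helios's first-order condition: 58 - 6q_H - 3(q_O + q_F) = 0.
Adding the 3 conditions: 153 − 6Q − 6Q = 0, i.e. Q = 51/4.
Back-substituting: q_O = (43 − 153/4)/3 = 19/12, q_F = (52 − 153/4)/3 = 55/12, q_H = (58 − 153/4)/3 = 79/12.
Total output Q = 19/12 + 55/12 + 79/12 = 51/4.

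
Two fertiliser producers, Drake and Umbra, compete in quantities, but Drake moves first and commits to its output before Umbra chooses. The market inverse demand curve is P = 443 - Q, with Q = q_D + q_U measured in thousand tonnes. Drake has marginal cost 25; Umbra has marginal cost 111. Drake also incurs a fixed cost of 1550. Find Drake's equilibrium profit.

The follower Umbra best-responds to any q_D: π_U = (443 - Q)q_U - 111q_U.
∂π_U/∂q_U = 332 - q_D - 2q_U = 0 gives the reaction function q_U = (332 - q_D)/2.
Drake substitutes q_U(q_D) into its own profit: π_D = q_D(443 - q_D - (332 - q_D)/2) - 25q_D = (277 - (1/2)q_D)q_D - 25q_D.
The leader's first-order condition 252 - q_D = 0 yields q_D = 252.
Then q_U = (332 - 252)/2 = 40.
Price P = 443 - 292 = 151.
Drake's profit: (151 - 25)·252 - 1550 = 30202.

30202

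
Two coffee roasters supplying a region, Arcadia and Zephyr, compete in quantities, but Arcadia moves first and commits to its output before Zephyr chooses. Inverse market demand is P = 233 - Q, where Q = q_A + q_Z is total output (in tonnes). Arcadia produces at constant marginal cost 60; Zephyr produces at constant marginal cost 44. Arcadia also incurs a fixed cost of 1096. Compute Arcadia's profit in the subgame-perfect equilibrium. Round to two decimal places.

Solve by backward induction. Given q_A, the follower Zephyr maximises π_Z = (233 - q_A - q_Z)q_Z - 44q_Z.
Follower FOC: 189 - q_A - 2q_Z = 0, so q_Z(q_A) = (189 - q_A)/2.
The leader anticipates this reaction. Substituting into P = 233 - Q gives P = 277/2 - (1/2)q_A, so π_A = (277/2 - (1/2)q_A)q_A - 60q_A.
The leader's first-order condition 157/2 - q_A = 0 yields q_A = 157/2.
Then q_Z = (189 - 157/2)/2 = 221/4.
Price P = 233 - 535/4 = 397/4.
Arcadia's profit: (397/4 - 60)·(157/2) - 1096 = 1985.1250.

1985.13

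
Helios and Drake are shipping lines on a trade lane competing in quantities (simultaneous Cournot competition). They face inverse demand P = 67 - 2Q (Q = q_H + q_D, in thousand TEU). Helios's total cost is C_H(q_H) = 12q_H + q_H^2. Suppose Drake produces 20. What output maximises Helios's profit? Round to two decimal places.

2.50

With the rival's output fixed at 20, Helios's profit is π_H = (67 - 2·20 - 2q_H)q_H - (12q_H + q_H²) = (27 - 2q_H)q_H - (12q_H + q_H²).
∂π_H/∂q_H = 15 - 6q_H = 0, so q_H = 5/2.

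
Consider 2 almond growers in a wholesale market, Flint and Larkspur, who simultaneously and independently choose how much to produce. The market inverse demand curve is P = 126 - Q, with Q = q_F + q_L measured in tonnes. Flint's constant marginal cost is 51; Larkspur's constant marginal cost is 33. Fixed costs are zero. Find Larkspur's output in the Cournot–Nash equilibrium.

37

Flint's profit: π_F = (126 - Q)q_F - (51q_F). Setting ∂π_F/∂q_F = 0: 75 - 2q_F - (q_L) = 0.
Larkspur's first-order condition: 93 - 2q_L - (q_F) = 0.
Rearranging gives the reaction functions q_F = (75 - q_L)/2 and q_L = (93 - q_F)/2.
Substituting one into the other gives q_F = 19 and q_L = 37.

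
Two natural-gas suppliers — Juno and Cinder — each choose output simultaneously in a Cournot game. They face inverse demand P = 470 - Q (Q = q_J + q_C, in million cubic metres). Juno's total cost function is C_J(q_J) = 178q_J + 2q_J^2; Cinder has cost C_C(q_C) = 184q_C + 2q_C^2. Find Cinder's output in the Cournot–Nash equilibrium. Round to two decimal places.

40.69

Juno's profit: π_J = (470 - Q)q_J - (178q_J + 2q_J²). Setting ∂π_J/∂q_J = 0: 292 - 6q_J - (q_C) = 0.
Cinder's profit: π_C = (470 - Q)q_C - (184q_C + 2q_C²). Setting ∂π_C/∂q_C = 0: 286 - 6q_C - (q_J) = 0.
So q_J = (292 - q_C)/6 and q_C = (286 - q_J)/6.
Substituting one into the other gives q_J = 1466/35 and q_C = 1424/35.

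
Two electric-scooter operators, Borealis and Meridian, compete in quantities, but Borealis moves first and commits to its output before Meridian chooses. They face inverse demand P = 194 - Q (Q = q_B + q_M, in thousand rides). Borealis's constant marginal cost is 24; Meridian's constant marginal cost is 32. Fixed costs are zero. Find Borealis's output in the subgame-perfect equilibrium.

89

The follower Meridian best-responds to any q_B: π_M = (194 - Q)q_M - 32q_M.
∂π_M/∂q_M = 162 - q_B - 2q_M = 0 gives the reaction function q_M = (162 - q_B)/2.
The leader anticipates this reaction. Substituting into P = 194 - Q gives P = 113 - (1/2)q_B, so π_B = (113 - (1/2)q_B)q_B - 24q_B.
The leader's first-order condition 89 - q_B = 0 yields q_B = 89.
Then q_M = (162 - 89)/2 = 73/2.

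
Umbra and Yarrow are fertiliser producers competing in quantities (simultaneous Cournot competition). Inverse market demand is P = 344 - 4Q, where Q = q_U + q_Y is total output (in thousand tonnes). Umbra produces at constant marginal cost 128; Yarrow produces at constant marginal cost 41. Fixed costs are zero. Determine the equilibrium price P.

Umbra's profit: π_U = (344 - 4Q)q_U - (128q_U). Setting ∂π_U/∂q_U = 0: 216 - 8q_U - 4(q_Y) = 0.
Yarrow's profit: π_Y = (344 - 4Q)q_Y - (41q_Y). Setting ∂π_Y/∂q_Y = 0: 303 - 8q_Y - 4(q_U) = 0.
Best responses: q_U = (216 - 4q_Y)/8, q_Y = (303 - 4q_U)/8.
Solving the pair: q_U = 43/4, q_Y = 65/2.
Total output Q = 173/4, so price P = 344 - 4·(173/4) = 171.

171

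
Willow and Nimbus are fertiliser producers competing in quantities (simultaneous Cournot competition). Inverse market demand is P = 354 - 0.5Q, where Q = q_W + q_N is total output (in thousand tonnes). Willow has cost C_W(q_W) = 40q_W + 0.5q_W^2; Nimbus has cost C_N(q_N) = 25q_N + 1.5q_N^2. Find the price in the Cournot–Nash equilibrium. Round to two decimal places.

251.26

Willow's profit: π_W = (354 - 0.5Q)q_W - (40q_W + (1/2)q_W²). Setting ∂π_W/∂q_W = 0: 314 - 2q_W - (1/2)(q_N) = 0.
Nimbus's profit: π_N = (354 - 0.5Q)q_N - (25q_N + (3/2)q_N²). Setting ∂π_N/∂q_N = 0: 329 - 4q_N - (1/2)(q_W) = 0.
Best responses: q_W = (314 - (1/2)q_N)/2, q_N = (329 - (1/2)q_W)/4.
Solving the pair: q_W = 140.8387, q_N = 64.6452.
Total output Q = 205.4839, so price P = 354 - (1/2)·205.4839 = 251.2581.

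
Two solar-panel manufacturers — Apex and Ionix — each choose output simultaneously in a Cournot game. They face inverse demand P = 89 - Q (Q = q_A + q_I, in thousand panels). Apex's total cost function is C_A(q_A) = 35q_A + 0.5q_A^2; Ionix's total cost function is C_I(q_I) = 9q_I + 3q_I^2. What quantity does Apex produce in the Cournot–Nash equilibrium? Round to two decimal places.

Apex's profit: π_A = (89 - Q)q_A - (35q_A + (1/2)q_A²). Setting ∂π_A/∂q_A = 0: 54 - 3q_A - (q_I) = 0.
Ionix's profit: π_I = (89 - Q)q_I - (9q_I + 3q_I²). Setting ∂π_I/∂q_I = 0: 80 - 8q_I - (q_A) = 0.
So q_A = (54 - q_I)/3 and q_I = (80 - q_A)/8.
Substituting one into the other gives q_A = 352/23 and q_I = 186/23.

15.30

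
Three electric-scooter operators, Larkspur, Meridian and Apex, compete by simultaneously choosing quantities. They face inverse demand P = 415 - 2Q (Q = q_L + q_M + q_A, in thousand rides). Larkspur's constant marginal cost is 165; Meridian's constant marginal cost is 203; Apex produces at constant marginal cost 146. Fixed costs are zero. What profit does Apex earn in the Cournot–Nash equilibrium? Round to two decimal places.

Larkspur's profit: π_L = (415 - 2Q)q_L - (165q_L). Setting ∂π_L/∂q_L = 0: 250 - 4q_L - 2(q_M + q_A) = 0.
Meridian's profit: π_M = (415 - 2Q)q_M - (203q_M). Setting ∂π_M/∂q_M = 0: 212 - 4q_M - 2(q_L + q_A) = 0.
Apex's first-order condition: 269 - 4q_A - 2(q_L + q_M) = 0.
Summing all 3 equations gives 731 − 8Q = 0, hence Q = 731/8.
Back-substituting: q_L = (250 − 731/4)/2 = 269/8, q_M = (212 − 731/4)/2 = 117/8, q_A = (269 − 731/4)/2 = 345/8.
Price P = 415 - 2·(731/8) = 929/4.
Apex's profit: (929/4 - 146)·(345/8) = 3719.5313.

3719.53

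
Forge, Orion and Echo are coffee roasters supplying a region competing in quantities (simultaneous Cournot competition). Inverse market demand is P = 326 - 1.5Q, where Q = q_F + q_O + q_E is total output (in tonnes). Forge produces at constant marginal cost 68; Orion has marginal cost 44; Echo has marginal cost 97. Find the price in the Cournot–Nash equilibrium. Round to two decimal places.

Forge's profit: π_F = (326 - 1.5Q)q_F - (68q_F). Setting ∂π_F/∂q_F = 0: 258 - 3q_F - (3/2)(q_O + q_E) = 0.
Orion's profit: π_O = (326 - 1.5Q)q_O - (44q_O). Setting ∂π_O/∂q_O = 0: 282 - 3q_O - (3/2)(q_F + q_E) = 0.
Echo's first-order condition: 229 - 3q_E - (3/2)(q_F + q_O) = 0.
Summing all 3 equations gives 769 − 6Q = 0, hence Q = 769/6.
Back-substituting: q_F = (258 − 769/4)/(3/2) = 263/6, q_O = (282 − 769/4)/(3/2) = 359/6, q_E = (229 − 769/4)/(3/2) = 49/2.
Total output Q = 769/6, so price P = 326 - (3/2)·(769/6) = 535/4.

133.75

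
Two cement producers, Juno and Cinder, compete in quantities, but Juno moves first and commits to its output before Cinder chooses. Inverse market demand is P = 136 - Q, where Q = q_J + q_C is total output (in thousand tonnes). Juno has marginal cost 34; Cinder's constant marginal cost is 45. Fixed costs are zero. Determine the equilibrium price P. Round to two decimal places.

The follower Cinder best-responds to any q_J: π_C = (136 - Q)q_C - 45q_C.
∂π_C/∂q_C = 91 - q_J - 2q_C = 0 gives the reaction function q_C = (91 - q_J)/2.
Juno substitutes q_C(q_J) into its own profit: π_J = q_J(136 - q_J - (91 - q_J)/2) - 34q_J = (181/2 - (1/2)q_J)q_J - 34q_J.
The leader's first-order condition 113/2 - q_J = 0 yields q_J = 113/2.
Then q_C = (91 - 113/2)/2 = 69/4.
Total output Q = 295/4, so price P = 136 - 295/4 = 249/4.

62.25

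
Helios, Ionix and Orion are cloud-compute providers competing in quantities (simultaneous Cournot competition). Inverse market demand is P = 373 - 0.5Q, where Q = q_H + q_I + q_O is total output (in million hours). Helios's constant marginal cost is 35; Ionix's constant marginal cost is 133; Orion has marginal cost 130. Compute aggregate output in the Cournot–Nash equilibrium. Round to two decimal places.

410.50

Helios's profit: π_H = (373 - 0.5Q)q_H - (35q_H). Setting ∂π_H/∂q_H = 0: 338 - q_H - (1/2)(q_I + q_O) = 0.
Ionix's first-order condition: 240 - q_I - (1/2)(q_H + q_O) = 0.
Orion's profit: π_O = (373 - 0.5Q)q_O - (130q_O). Setting ∂π_O/∂q_O = 0: 243 - q_O - (1/2)(q_H + q_I) = 0.
Adding the 3 conditions: 821 − Q − Q = 0, i.e. Q = 821/2.
Back-substituting: q_H = (338 − 821/4)/(1/2) = 531/2, q_I = (240 − 821/4)/(1/2) = 139/2, q_O = (243 − 821/4)/(1/2) = 151/2.
Total output Q = 531/2 + 139/2 + 151/2 = 821/2.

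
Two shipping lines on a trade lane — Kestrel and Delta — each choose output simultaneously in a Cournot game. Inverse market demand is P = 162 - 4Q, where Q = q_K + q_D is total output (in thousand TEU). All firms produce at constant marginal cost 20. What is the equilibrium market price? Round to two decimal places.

67.33

Each firm earns π_i = (162 - 4Q)q_i - 20q_i.
Setting ∂π_i/∂q_i = 0 with rivals' quantities fixed: 142 - 8q_i - 4q_j = 0.
With identical firms every q_j equals q_i, so q_j = q_i and 142 = 12q_i, giving q_i = 71/6.
Total output Q = 71/3, so price P = 162 - 4·(71/3) = 202/3.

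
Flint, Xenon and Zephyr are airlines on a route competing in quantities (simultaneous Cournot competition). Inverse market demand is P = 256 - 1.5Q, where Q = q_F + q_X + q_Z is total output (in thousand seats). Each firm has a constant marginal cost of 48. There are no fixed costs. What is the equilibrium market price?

Each firm earns π_i = (256 - 1.5Q)q_i - 48q_i.
Setting ∂π_i/∂q_i = 0 with rivals' quantities fixed: 208 - 3q_i - (3/2)·Σ_{j≠i} q_j = 0.
With identical firms every q_j equals q_i, so Σ_{j≠i} q_j = 2q_i and 208 = 6q_i, giving q_i = 104/3.
Total output Q = 104, so price P = 256 - (3/2)·104 = 100.

100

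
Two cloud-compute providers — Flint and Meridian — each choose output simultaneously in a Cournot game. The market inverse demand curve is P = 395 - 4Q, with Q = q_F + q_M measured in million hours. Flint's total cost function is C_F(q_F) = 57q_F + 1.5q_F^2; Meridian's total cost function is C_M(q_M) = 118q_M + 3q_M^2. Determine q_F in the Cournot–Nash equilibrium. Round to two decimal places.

26.26

Flint's profit: π_F = (395 - 4Q)q_F - (57q_F + (3/2)q_F²). Setting ∂π_F/∂q_F = 0: 338 - 11q_F - 4(q_M) = 0.
Meridian's profit: π_M = (395 - 4Q)q_M - (118q_M + 3q_M²). Setting ∂π_M/∂q_M = 0: 277 - 14q_M - 4(q_F) = 0.
So q_F = (338 - 4q_M)/11 and q_M = (277 - 4q_F)/14.
Solving the pair: q_F = 604/23, q_M = 565/46.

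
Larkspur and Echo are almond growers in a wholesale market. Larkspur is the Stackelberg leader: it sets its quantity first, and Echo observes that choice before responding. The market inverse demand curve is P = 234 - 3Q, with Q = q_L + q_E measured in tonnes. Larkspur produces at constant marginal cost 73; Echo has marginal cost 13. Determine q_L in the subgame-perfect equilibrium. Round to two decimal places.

The follower Echo best-responds to any q_L: π_E = (234 - 3Q)q_E - 13q_E.
∂π_E/∂q_E = 221 - 3q_L - 6q_E = 0 gives the reaction function q_E = (221 - 3q_L)/6.
Larkspur substitutes q_E(q_L) into its own profit: π_L = q_L(234 - 3q_L - (221 - 3q_L)/2) - 73q_L = (247/2 - (3/2)q_L)q_L - 73q_L.
Leader FOC: 101/2 - 3q_L = 0, so q_L = 101/6.
Then q_E = (221 - 3·(101/6))/6 = 341/12.

16.83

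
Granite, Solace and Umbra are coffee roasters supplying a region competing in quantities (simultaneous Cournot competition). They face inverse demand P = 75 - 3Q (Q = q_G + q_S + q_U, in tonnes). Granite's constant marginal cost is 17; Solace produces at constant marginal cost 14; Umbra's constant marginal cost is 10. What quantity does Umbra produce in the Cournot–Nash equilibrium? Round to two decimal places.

6.33

Granite's profit: π_G = (75 - 3Q)q_G - (17q_G). Setting ∂π_G/∂q_G = 0: 58 - 6q_G - 3(q_S + q_U) = 0.
Solace's profit: π_S = (75 - 3Q)q_S - (14q_S). Setting ∂π_S/∂q_S = 0: 61 - 6q_S - 3(q_G + q_U) = 0.
Umbra's first-order condition: 65 - 6q_U - 3(q_G + q_S) = 0.
Summing all 3 equations gives 184 − 12Q = 0, hence Q = 46/3.
Back-substituting: q_G = (58 − 46)/3 = 4, q_S = (61 − 46)/3 = 5, q_U = (65 − 46)/3 = 19/3.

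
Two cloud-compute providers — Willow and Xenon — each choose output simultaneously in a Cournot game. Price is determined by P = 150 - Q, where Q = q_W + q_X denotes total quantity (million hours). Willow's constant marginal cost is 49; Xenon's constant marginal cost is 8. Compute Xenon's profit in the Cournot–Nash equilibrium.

3721

Willow's profit: π_W = (150 - Q)q_W - (49q_W). Setting ∂π_W/∂q_W = 0: 101 - 2q_W - (q_X) = 0.
Xenon's profit: π_X = (150 - Q)q_X - (8q_X). Setting ∂π_X/∂q_X = 0: 142 - 2q_X - (q_W) = 0.
Rearranging gives the reaction functions q_W = (101 - q_X)/2 and q_X = (142 - q_W)/2.
Substituting one into the other gives q_W = 20 and q_X = 61.
Price P = 150 - 81 = 69.
Xenon's profit: (69 - 8)·61 = 3721.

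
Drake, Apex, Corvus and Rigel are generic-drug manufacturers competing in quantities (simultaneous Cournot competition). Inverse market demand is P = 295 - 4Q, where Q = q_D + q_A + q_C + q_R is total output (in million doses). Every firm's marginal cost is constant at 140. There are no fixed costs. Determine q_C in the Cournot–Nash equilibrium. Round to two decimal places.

Each firm earns π_i = (295 - 4Q)q_i - 140q_i.
Setting ∂π_i/∂q_i = 0 with rivals' quantities fixed: 155 - 8q_i - 4·Σ_{j≠i} q_j = 0.
By symmetry each firm produces the same amount; substituting Σ_{j≠i} q_j = 3q_i yields q_i = 155/20 = 31/4.

7.75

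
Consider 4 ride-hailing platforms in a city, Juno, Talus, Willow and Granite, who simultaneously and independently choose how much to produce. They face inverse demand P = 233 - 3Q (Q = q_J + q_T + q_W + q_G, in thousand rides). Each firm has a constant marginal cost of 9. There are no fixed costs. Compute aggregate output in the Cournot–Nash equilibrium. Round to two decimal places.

A representative firm's profit is π_i = q_i(233 - 3Q) - 9q_i.
Setting ∂π_i/∂q_i = 0 with rivals' quantities fixed: 224 - 6q_i - 3·Σ_{j≠i} q_j = 0.
With identical firms every q_j equals q_i, so Σ_{j≠i} q_j = 3q_i and 224 = 15q_i, giving q_i = 224/15.
Total output Q = 224/15 + 224/15 + 224/15 + 224/15 = 896/15.

59.73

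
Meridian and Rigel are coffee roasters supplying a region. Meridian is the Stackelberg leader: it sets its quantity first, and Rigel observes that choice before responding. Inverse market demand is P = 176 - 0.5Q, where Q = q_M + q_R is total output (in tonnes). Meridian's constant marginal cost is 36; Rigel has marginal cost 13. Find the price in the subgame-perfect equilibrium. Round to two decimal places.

Solve by backward induction. Given q_M, the follower Rigel maximises π_R = (176 - (1/2)q_M - (1/2)q_R)q_R - 13q_R.
∂π_R/∂q_R = 163 - (1/2)q_M - q_R = 0 gives the reaction function q_R = (163 - (1/2)q_M).
Meridian substitutes q_R(q_M) into its own profit: π_M = q_M(176 - (1/2)q_M - (163 - (1/2)q_M)/2) - 36q_M = (189/2 - (1/4)q_M)q_M - 36q_M.
Leader FOC: 117/2 - (1/2)q_M = 0, so q_M = 117.
Then q_R = (163 - (1/2)·117) = 209/2.
Total output Q = 443/2, so price P = 176 - (1/2)·(443/2) = 261/4.

65.25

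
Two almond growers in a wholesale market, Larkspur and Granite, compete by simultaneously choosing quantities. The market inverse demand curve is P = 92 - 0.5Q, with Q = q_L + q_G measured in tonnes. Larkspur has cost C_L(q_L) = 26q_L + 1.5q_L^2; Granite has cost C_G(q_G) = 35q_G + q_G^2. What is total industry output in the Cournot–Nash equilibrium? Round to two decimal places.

31.02

Larkspur's profit: π_L = (92 - 0.5Q)q_L - (26q_L + (3/2)q_L²). Setting ∂π_L/∂q_L = 0: 66 - 4q_L - (1/2)(q_G) = 0.
Granite's profit: π_G = (92 - 0.5Q)q_G - (35q_G + q_G²). Setting ∂π_G/∂q_G = 0: 57 - 3q_G - (1/2)(q_L) = 0.
Rearranging gives the reaction functions q_L = (66 - (1/2)q_G)/4 and q_G = (57 - (1/2)q_L)/3.
Solving the pair: q_L = 678/47, q_G = 780/47.
Total output Q = 678/47 + 780/47 = 1458/47.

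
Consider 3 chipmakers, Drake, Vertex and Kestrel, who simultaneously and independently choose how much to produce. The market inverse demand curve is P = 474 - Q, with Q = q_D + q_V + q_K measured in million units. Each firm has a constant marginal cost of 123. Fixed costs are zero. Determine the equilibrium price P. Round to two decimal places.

210.75

Each firm earns π_i = (474 - Q)q_i - 123q_i.
First-order condition (treating rivals' output as given): 351 - 2q_i - Σ_{j≠i} q_j = 0.
By symmetry each firm produces the same amount; substituting Σ_{j≠i} q_j = 2q_i yields q_i = 351/4.
Total output Q = 1053/4, so price P = 474 - 1053/4 = 843/4.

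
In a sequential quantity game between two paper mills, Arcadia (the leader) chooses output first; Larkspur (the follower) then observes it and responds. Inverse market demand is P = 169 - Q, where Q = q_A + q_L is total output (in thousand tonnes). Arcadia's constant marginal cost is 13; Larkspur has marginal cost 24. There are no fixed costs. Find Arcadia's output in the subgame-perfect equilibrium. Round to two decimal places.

83.50

Solve by backward induction. Given q_A, the follower Larkspur maximises π_L = (169 - q_A - q_L)q_L - 24q_L.
Setting the follower's marginal profit to zero, 145 - q_A - 2q_L = 0, i.e. q_L = (145 - q_A)/2.
The leader anticipates this reaction. Substituting into P = 169 - Q gives P = 193/2 - (1/2)q_A, so π_A = (193/2 - (1/2)q_A)q_A - 13q_A.
Maximising: ∂π_A/∂q_A = 167/2 - q_A = 0, giving q_A = 167/2.
Then q_L = (145 - 167/2)/2 = 123/4.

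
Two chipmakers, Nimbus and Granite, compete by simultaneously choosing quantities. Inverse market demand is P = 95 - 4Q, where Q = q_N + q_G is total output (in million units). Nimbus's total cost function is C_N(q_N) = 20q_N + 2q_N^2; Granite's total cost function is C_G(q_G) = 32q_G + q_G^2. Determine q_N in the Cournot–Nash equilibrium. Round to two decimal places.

Nimbus's profit: π_N = (95 - 4Q)q_N - (20q_N + 2q_N²). Setting ∂π_N/∂q_N = 0: 75 - 12q_N - 4(q_G) = 0.
Granite's profit: π_G = (95 - 4Q)q_G - (32q_G + q_G²). Setting ∂π_G/∂q_G = 0: 63 - 10q_G - 4(q_N) = 0.
Rearranging gives the reaction functions q_N = (75 - 4q_G)/12 and q_G = (63 - 4q_N)/10.
Substituting one into the other gives q_N = 249/52 and q_G = 57/13.

4.79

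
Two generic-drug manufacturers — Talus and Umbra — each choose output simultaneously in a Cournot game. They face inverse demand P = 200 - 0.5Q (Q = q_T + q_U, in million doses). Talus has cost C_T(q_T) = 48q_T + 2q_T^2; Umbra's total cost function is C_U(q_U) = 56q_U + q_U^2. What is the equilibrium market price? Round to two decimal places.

165.15

Talus's profit: π_T = (200 - 0.5Q)q_T - (48q_T + 2q_T²). Setting ∂π_T/∂q_T = 0: 152 - 5q_T - (1/2)(q_U) = 0.
Umbra's profit: π_U = (200 - 0.5Q)q_U - (56q_U + q_U²). Setting ∂π_U/∂q_U = 0: 144 - 3q_U - (1/2)(q_T) = 0.
Rearranging gives the reaction functions q_T = (152 - (1/2)q_U)/5 and q_U = (144 - (1/2)q_T)/3.
Substituting one into the other gives q_T = 1536/59 and q_U = 43.6610.
Total output Q = 69.6949, so price P = 200 - (1/2)·69.6949 = 165.1525.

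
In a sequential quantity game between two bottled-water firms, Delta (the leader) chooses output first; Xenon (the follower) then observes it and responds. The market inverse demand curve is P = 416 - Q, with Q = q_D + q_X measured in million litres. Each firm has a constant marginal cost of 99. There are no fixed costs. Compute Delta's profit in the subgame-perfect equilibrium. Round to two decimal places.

12561.13

Solve by backward induction. Given q_D, the follower Xenon maximises π_X = (416 - q_D - q_X)q_X - 99q_X.
Setting the follower's marginal profit to zero, 317 - q_D - 2q_X = 0, i.e. q_X = (317 - q_D)/2.
The leader anticipates this reaction. Substituting into P = 416 - Q gives P = 515/2 - (1/2)q_D, so π_D = (515/2 - (1/2)q_D)q_D - 99q_D.
The leader's first-order condition 317/2 - q_D = 0 yields q_D = 317/2.
Then q_X = (317 - 317/2)/2 = 317/4.
Price P = 416 - 951/4 = 713/4.
Delta's profit: (713/4 - 99)·(317/2) = 12561.1250.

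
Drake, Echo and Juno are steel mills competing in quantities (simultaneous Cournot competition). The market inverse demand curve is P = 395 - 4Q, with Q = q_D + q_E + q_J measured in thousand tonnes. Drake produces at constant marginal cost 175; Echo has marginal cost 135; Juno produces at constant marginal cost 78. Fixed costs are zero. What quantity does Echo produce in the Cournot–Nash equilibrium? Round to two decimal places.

15.19

Drake's profit: π_D = (395 - 4Q)q_D - (175q_D). Setting ∂π_D/∂q_D = 0: 220 - 8q_D - 4(q_E + q_J) = 0.
Echo's first-order condition: 260 - 8q_E - 4(q_D + q_J) = 0.
Juno's profit: π_J = (395 - 4Q)q_J - (78q_J). Setting ∂π_J/∂q_J = 0: 317 - 8q_J - 4(q_D + q_E) = 0.
Adding the 3 conditions: 797 − 8Q − 8Q = 0, i.e. Q = 797/16.
Back-substituting: q_D = (220 − 797/4)/4 = 83/16, q_E = (260 − 797/4)/4 = 243/16, q_J = (317 − 797/4)/4 = 471/16.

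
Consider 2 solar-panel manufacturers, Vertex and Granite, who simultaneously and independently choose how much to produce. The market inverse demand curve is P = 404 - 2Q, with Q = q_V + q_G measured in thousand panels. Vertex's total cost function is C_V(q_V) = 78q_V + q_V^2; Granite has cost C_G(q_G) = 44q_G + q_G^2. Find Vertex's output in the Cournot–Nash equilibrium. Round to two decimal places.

38.63

Vertex's profit: π_V = (404 - 2Q)q_V - (78q_V + q_V²). Setting ∂π_V/∂q_V = 0: 326 - 6q_V - 2(q_G) = 0.
Granite's first-order condition: 360 - 6q_G - 2(q_V) = 0.
So q_V = (326 - 2q_G)/6 and q_G = (360 - 2q_V)/6.
Substituting one into the other gives q_V = 309/8 and q_G = 377/8.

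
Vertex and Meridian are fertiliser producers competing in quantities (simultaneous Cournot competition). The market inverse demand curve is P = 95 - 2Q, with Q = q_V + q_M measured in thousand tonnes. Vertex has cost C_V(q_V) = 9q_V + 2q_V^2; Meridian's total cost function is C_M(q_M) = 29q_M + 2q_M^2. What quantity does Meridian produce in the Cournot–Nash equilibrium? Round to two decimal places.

Vertex's profit: π_V = (95 - 2Q)q_V - (9q_V + 2q_V²). Setting ∂π_V/∂q_V = 0: 86 - 8q_V - 2(q_M) = 0.
Meridian's profit: π_M = (95 - 2Q)q_M - (29q_M + 2q_M²). Setting ∂π_M/∂q_M = 0: 66 - 8q_M - 2(q_V) = 0.
Best responses: q_V = (86 - 2q_M)/8, q_M = (66 - 2q_V)/8.
Substituting one into the other gives q_V = 139/15 and q_M = 89/15.

5.93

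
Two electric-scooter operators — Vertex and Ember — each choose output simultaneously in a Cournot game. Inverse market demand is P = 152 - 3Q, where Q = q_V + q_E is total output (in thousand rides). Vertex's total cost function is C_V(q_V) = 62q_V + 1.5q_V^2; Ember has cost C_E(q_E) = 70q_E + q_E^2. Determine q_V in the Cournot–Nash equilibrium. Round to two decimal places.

7.52

Vertex's profit: π_V = (152 - 3Q)q_V - (62q_V + (3/2)q_V²). Setting ∂π_V/∂q_V = 0: 90 - 9q_V - 3(q_E) = 0.
Ember's first-order condition: 82 - 8q_E - 3(q_V) = 0.
Rearranging gives the reaction functions q_V = (90 - 3q_E)/9 and q_E = (82 - 3q_V)/8.
Solving the pair: q_V = 158/21, q_E = 52/7.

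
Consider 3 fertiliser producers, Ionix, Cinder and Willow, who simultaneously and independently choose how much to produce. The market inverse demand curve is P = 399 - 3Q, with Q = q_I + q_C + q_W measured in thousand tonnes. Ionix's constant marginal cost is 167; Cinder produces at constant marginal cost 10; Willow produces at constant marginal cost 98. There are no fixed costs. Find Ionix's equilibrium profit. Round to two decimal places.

0.75

Ionix's profit: π_I = (399 - 3Q)q_I - (167q_I). Setting ∂π_I/∂q_I = 0: 232 - 6q_I - 3(q_C + q_W) = 0.
Cinder's profit: π_C = (399 - 3Q)q_C - (10q_C). Setting ∂π_C/∂q_C = 0: 389 - 6q_C - 3(q_I + q_W) = 0.
Willow's first-order condition: 301 - 6q_W - 3(q_I + q_C) = 0.
Adding the 3 conditions: 922 − 6Q − 6Q = 0, i.e. Q = 461/6.
Back-substituting: q_I = (232 − 461/2)/3 = 1/2, q_C = (389 − 461/2)/3 = 317/6, q_W = (301 − 461/2)/3 = 47/2.
Price P = 399 - 3·(461/6) = 337/2.
Ionix's profit: (337/2 - 167)·(1/2) = 3/4.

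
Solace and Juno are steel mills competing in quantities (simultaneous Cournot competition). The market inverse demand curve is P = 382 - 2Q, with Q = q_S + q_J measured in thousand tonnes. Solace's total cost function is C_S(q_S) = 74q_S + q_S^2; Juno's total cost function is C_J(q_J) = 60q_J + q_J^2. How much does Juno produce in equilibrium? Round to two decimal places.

Solace's profit: π_S = (382 - 2Q)q_S - (74q_S + q_S²). Setting ∂π_S/∂q_S = 0: 308 - 6q_S - 2(q_J) = 0.
Juno's profit: π_J = (382 - 2Q)q_J - (60q_J + q_J²). Setting ∂π_J/∂q_J = 0: 322 - 6q_J - 2(q_S) = 0.
So q_S = (308 - 2q_J)/6 and q_J = (322 - 2q_S)/6.
Substituting one into the other gives q_S = 301/8 and q_J = 329/8.

41.13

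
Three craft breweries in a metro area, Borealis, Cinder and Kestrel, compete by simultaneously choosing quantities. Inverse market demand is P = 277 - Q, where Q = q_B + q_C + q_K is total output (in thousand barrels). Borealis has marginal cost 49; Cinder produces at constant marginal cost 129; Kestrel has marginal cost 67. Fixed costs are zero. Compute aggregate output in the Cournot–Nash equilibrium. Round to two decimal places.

Borealis's profit: π_B = (277 - Q)q_B - (49q_B). Setting ∂π_B/∂q_B = 0: 228 - 2q_B - (q_C + q_K) = 0.
Cinder's first-order condition: 148 - 2q_C - (q_B + q_K) = 0.
Kestrel's profit: π_K = (277 - Q)q_K - (67q_K). Setting ∂π_K/∂q_K = 0: 210 - 2q_K - (q_B + q_C) = 0.
Adding the 3 first-order conditions: 586 − 4Q = 0, so Q = 293/2.
Back-substituting: q_B = (228 − 293/2) = 163/2, q_C = (148 − 293/2) = 3/2, q_K = (210 − 293/2) = 127/2.
Total output Q = 163/2 + 3/2 + 127/2 = 293/2.

146.50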